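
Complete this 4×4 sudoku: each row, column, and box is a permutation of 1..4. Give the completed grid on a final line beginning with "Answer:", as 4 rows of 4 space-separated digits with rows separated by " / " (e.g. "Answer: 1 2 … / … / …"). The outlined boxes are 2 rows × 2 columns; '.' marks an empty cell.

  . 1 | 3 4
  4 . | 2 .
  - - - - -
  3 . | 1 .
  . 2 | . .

Step 1. [r1c1∈{2}] only 2 remains possible at r1c1 ⇒ r1c1=2.
Step 2. [r2c4∈{1}] nothing but 1 survives at r2c4 ⇒ r2c4=1.
Step 3. [r2c2∈{3}] r2c2 is down to just 3, so r2c2=3.
Step 4. [r4c4∈{3}] r4c4 has the single candidate 3, so r4c4=3.
Step 5. [r4c3∈{4}] r4c3 has the single candidate 4, so r4c3=4.
Step 6. [r4c1∈{1}] r4c1 has the single candidate 1 ⇒ r4c1=1.
Step 7. [r3c4∈{2}] only 2 remains possible at r3c4 ⇒ r3c4=2.
Step 8. [r3c2∈{4}] nothing but 4 survives at r3c2 ⇒ r3c2=4.

Answer: 2 1 3 4 / 4 3 2 1 / 3 4 1 2 / 1 2 4 3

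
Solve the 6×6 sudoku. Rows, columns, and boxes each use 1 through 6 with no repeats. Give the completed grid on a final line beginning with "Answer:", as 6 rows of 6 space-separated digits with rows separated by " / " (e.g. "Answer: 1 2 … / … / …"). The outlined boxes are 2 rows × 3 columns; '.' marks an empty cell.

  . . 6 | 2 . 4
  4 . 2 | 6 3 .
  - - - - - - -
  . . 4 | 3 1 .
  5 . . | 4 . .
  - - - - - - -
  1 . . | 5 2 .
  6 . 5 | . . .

Step 1. [r6c2∈{2,3,4}] r6c2 is the only open cell in row 6 admitting 2, so r6c2=2.
Step 2. [r1c2∈{1,3,5}] row 1 places 1 nowhere but r1c2. So r1c2=1.
Step 3. [r5c6∈{3,6}] across row 5, 6 lands solely at r5c6. So r5c6=6.
Step 4. [r2c6∈{1,5}] across row 2, 1 lands solely at r2c6. So r2c6=1.
Step 5. [r5c3∈{3}] r5c3 is down to just 3, so r5c3=3.
Step 6. [r4c2∈{3,6}] r4c2 is the only open cell in row 4 admitting 3 ⇒ r4c2=3.
Step 7. [r3c1∈{2}] nothing but 2 survives at r3c1, so r3c1=2.
Step 8. [r4c6∈{2}] r4c6 is down to just 2, so r4c6=2.
Step 9. [r2c2∈{5}] r2c2 has the single candidate 5 ⇒ r2c2=5.
Step 10. [r4c3∈{1}] only 1 remains possible at r4c3. So r4c3=1.
Step 11. [r6c6∈{3}] r6c6 has the single candidate 3. So r6c6=3.
Step 12. [r6c5∈{4}] r6c5's peers cover all but 4, so r6c5=4.
Step 13. [r1c1∈{3}] only 3 remains possible at r1c1 ⇒ r1c1=3.
Step 14. [r3c6∈{5}] nothing but 5 survives at r3c6. So r3c6=5.
Step 15. [r5c2∈{4}] nothing but 4 survives at r5c2, so r5c2=4.
Step 16. [r4c5∈{6}] r4c5 is down to just 6 ⇒ r4c5=6.
Step 17. [r1c5∈{5}] r1c5 is down to just 5, so r1c5=5.
Step 18. [r3c2∈{6}] nothing but 6 survives at r3c2 ⇒ r3c2=6.
Step 19. [r6c4∈{1}] r6c4's peers cover all but 1 ⇒ r6c4=1.

Answer: 3 1 6 2 5 4 / 4 5 2 6 3 1 / 2 6 4 3 1 5 / 5 3 1 4 6 2 / 1 4 3 5 2 6 / 6 2 5 1 4 3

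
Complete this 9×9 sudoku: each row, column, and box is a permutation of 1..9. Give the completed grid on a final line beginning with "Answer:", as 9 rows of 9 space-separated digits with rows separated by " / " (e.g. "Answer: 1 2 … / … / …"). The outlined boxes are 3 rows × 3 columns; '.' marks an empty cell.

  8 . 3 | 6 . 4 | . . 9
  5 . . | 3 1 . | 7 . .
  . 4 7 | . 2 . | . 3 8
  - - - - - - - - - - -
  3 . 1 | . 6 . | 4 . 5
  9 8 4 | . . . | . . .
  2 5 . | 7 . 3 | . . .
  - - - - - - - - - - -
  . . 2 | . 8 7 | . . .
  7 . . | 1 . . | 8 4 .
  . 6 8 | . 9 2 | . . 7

Step 1. [r9c7∈{1,3,5}] row 9 places 3 nowhere but r9c7, so r9c7=3.
Step 2. [r6c8∈{1,6,8,9}] across row 6, 8 lands solely at r6c8. So r6c8=8.
Step 3. [r5c8∈{1,2,6,7}] r5c8 is the only open cell in row 5 admitting 7, so r5c8=7.
Step 4. [r6c7∈{1,6,9}] in row 6, 9 fits only at r6c7. So r6c7=9.
Step 5. [r4c8∈{2}] only 2 remains possible at r4c8. So r4c8=2.
Step 6. [r2c8∈{6}] r2c8 has the single candidate 6, so r2c8=6.
Step 7. [r6c9∈{1,6}] row 6 places 1 nowhere but r6c9. So r6c9=1.
Step 8. [r1c7∈{1,2,5}] 2 has one home in col 7: r1c7, so r1c7=2.
Step 9. [r5c5∈{5}] r5c5 is down to just 5 ⇒ r5c5=5.
Step 10. [r1c8∈{1,5}] across row 1, 5 lands solely at r1c8 ⇒ r1c8=5.
Step 11. [r9c4∈{4,5}] row 9 places 5 nowhere but r9c4, so r9c4=5.
Step 12. [r2c3∈{9}] r2c3's peers cover all but 9, so r2c3=9.
Step 13. [r9c8∈{1}] r9c8's peers cover all but 1 ⇒ r9c8=1.
Step 14. [r7c9∈{6}] r7c9 is down to just 6. So r7c9=6.
Step 15. [r7c2∈{1,3,9}] 3 has one home in row 7: r7c2 ⇒ r7c2=3.
Step 16. [r7c1∈{1,4}] across row 7, 1 lands solely at r7c1. So r7c1=1.
Step 17. [r3c4∈{9}] r3c4's peers cover all but 9. So r3c4=9.
Step 18. [r2c6∈{8}] only 8 remains possible at r2c6 ⇒ r2c6=8.
Step 19. [r5c4∈{2}] nothing but 2 survives at r5c4 ⇒ r5c4=2.
Step 20. [r5c9∈{3}] only 3 remains possible at r5c9. So r5c9=3.
Step 21. [r9c1∈{4}] nothing but 4 survives at r9c1, so r9c1=4.
Step 22. [r4c4∈{8}] r4c4 is down to just 8 ⇒ r4c4=8.
Step 23. [r3c6∈{5}] nothing but 5 survives at r3c6, so r3c6=5.
Step 24. [r7c8∈{9}] r7c8's peers cover all but 9, so r7c8=9.
Step 25. [r7c7∈{5}] r7c7 is down to just 5. So r7c7=5.
Step 26. [r8c5∈{3}] nothing but 3 survives at r8c5. So r8c5=3.
Step 27. [r6c5∈{4}] r6c5's peers cover all but 4 ⇒ r6c5=4.
Step 28. [r7c4∈{4}] only 4 remains possible at r7c4 ⇒ r7c4=4.
Step 29. [r5c7∈{6}] r5c7 has the single candidate 6. So r5c7=6.
Step 30. [r6c3∈{6}] r6c3 has the single candidate 6. So r6c3=6.
Step 31. [r3c7∈{1}] r3c7 has the single candidate 1. So r3c7=1.
Step 32. [r8c9∈{2}] r8c9's peers cover all but 2, so r8c9=2.
Step 33. [r8c2∈{9}] only 9 remains possible at r8c2 ⇒ r8c2=9.
Step 34. [r4c6∈{9}] r4c6 is down to just 9, so r4c6=9.
Step 35. [r1c5∈{7}] only 7 remains possible at r1c5 ⇒ r1c5=7.
Step 36. [r1c2∈{1}] r1c2 has the single candidate 1. So r1c2=1.
Step 37. [r8c6∈{6}] r8c6's peers cover all but 6 ⇒ r8c6=6.
Step 38. [r3c1∈{6}] r3c1's peers cover all but 6 ⇒ r3c1=6.
Step 39. [r4c2∈{7}] only 7 remains possible at r4c2, so r4c2=7.
Step 40. [r5c6∈{1}] r5c6 is down to just 1, so r5c6=1.
Step 41. [r2c2∈{2}] r2c2 is down to just 2, so r2c2=2.
Step 42. [r8c3∈{5}] r8c3 is down to just 5. So r8c3=5.
Step 43. [r2c9∈{4}] r2c9's peers cover all but 4 ⇒ r2c9=4.

Answer: 8 1 3 6 7 4 2 5 9 / 5 2 9 3 1 8 7 6 4 / 6 4 7 9 2 5 1 3 8 / 3 7 1 8 6 9 4 2 5 / 9 8 4 2 5 1 6 7 3 / 2 5 6 7 4 3 9 8 1 / 1 3 2 4 8 7 5 9 6 / 7 9 5 1 3 6 8 4 2 / 4 6 8 5 9 2 3 1 7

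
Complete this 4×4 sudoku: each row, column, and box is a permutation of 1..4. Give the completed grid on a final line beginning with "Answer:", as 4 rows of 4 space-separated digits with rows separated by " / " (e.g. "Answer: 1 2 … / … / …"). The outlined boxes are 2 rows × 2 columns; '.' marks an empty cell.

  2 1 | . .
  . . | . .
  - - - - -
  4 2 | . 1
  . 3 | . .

Step 1. [r2c3∈{1,2,3,4}] across row 2, 1 lands solely at r2c3 ⇒ r2c3=1.
Step 2. [r2c4∈{2,3,4}] in row 2, 2 fits only at r2c4 ⇒ r2c4=2.
Step 3. [r1c4∈{3,4}] r1c4 is the only open cell in col 4 admitting 3 ⇒ r1c4=3.
Step 4. [r1c3∈{4}] nothing but 4 survives at r1c3 ⇒ r1c3=4.
Step 5. [r2c2∈{4}] r2c2 is down to just 4 ⇒ r2c2=4.
Step 6. [r3c3∈{3}] r3c3 is down to just 3. So r3c3=3.
Step 7. [r4c3∈{2}] r4c3's peers cover all but 2 ⇒ r4c3=2.
Step 8. [r4c1∈{1}] r4c1's peers cover all but 1, so r4c1=1.
Step 9. [r2c1∈{3}] only 3 remains possible at r2c1 ⇒ r2c1=3.
Step 10. [r4c4∈{4}] only 4 remains possible at r4c4, so r4c4=4.

Answer: 2 1 4 3 / 3 4 1 2 / 4 2 3 1 / 1 3 2 4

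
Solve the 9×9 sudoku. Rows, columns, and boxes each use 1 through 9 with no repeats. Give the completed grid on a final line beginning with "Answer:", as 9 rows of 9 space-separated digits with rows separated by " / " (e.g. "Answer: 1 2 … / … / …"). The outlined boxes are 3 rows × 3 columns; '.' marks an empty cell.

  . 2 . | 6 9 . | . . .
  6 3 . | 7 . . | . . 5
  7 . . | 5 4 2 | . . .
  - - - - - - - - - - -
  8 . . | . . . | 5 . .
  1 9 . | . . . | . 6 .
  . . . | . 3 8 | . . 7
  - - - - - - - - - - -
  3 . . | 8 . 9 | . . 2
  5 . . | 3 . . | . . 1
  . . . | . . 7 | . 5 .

Step 1. [r1c1∈{4}] r1c1 has the single candidate 4, so r1c1=4.
Step 2. [r6c1∈{2}] nothing but 2 survives at r6c1 ⇒ r6c1=2.
Step 3. [r2c6∈{1}] nothing but 1 survives at r2c6 ⇒ r2c6=1.
Step 4. [r1c3∈{1,5,8}] r1c3 is the only open cell in row 1 admitting 5. So r1c3=5.
Step 5. [r9c1∈{9}] nothing but 9 survives at r9c1. So r9c1=9.
Step 6. [r2c5∈{8}] r2c5's peers cover all but 8, so r2c5=8.
Step 7. [r7c5∈{1,5,6}] row 7 places 5 nowhere but r7c5, so r7c5=5.
Step 8. [r1c6∈{3}] r1c6 has the single candidate 3, so r1c6=3.
Step 9. [r1c9∈{8}] only 8 remains possible at r1c9 ⇒ r1c9=8.
Step 10. [r8c8∈{4,7,8,9}] across col 8, 8 lands solely at r8c8, so r8c8=8.
Step 11. [r8c7∈{4,6,7,9}] row 8 places 9 nowhere but r8c7 ⇒ r8c7=9.
Step 12. [r5c7∈{2,3,4,8}] 8 has one home in row 5: r5c7, so r5c7=8.
Step 13. [r4c8∈{1,2,3,4,9}] box 6 places 2 nowhere but r4c8 ⇒ r4c8=2.
Step 14. [r3c8∈{1,3,9}] r3c8 is the only open cell in col 8 admitting 3. So r3c8=3.
Step 15. [r9c7∈{3,4,6}] across col 7, 3 lands solely at r9c7 ⇒ r9c7=3.
Step 16. [r2c3∈{9}] only 9 remains possible at r2c3, so r2c3=9.
Step 17. [r6c8∈{1,4,9}] in col 8, 9 fits only at r6c8, so r6c8=9.
Step 18. [r6c7∈{1,4}] in box 6, 1 fits only at r6c7. So r6c7=1.
Step 19. [r6c4∈{4}] nothing but 4 survives at r6c4, so r6c4=4.
Step 20. [r6c3∈{6}] r6c3's peers cover all but 6 ⇒ r6c3=6.
Step 21. [r8c6∈{4,6}] across col 6, 4 lands solely at r8c6. So r8c6=4.
Step 22. [r1c7∈{7}] only 7 remains possible at r1c7, so r1c7=7.
Step 23. [r7c8∈{4,7}] col 8 places 7 nowhere but r7c8. So r7c8=7.
Step 24. [r3c7∈{6}] only 6 remains possible at r3c7, so r3c7=6.
Step 25. [r7c2∈{1,4,6}] in row 7, 6 fits only at r7c2. So r7c2=6.
Step 26. [r7c3∈{1,4}] 1 has one home in row 7: r7c3, so r7c3=1.
Step 27. [r8c5∈{2,6}] r8c5 is the only open cell in row 8 admitting 6, so r8c5=6.
Step 28. [r5c4∈{2}] r5c4 has the single candidate 2. So r5c4=2.
Step 29. [r9c4∈{1}] r9c4 has the single candidate 1 ⇒ r9c4=1.
Step 30. [r8c2∈{7}] only 7 remains possible at r8c2, so r8c2=7.
Step 31. [r4c2∈{4}] only 4 remains possible at r4c2 ⇒ r4c2=4.
Step 32. [r9c3∈{2,4,8}] col 3 places 4 nowhere but r9c3, so r9c3=4.
Step 33. [r4c9∈{3}] r4c9 is down to just 3, so r4c9=3.
Step 34. [r4c3∈{7}] r4c3 is down to just 7, so r4c3=7.
Step 35. [r2c8∈{4}] only 4 remains possible at r2c8 ⇒ r2c8=4.
Step 36. [r9c2∈{8}] r9c2's peers cover all but 8, so r9c2=8.
Step 37. [r4c6∈{6}] nothing but 6 survives at r4c6. So r4c6=6.
Step 38. [r4c4∈{9}] r4c4's peers cover all but 9. So r4c4=9.
Step 39. [r4c5∈{1}] only 1 remains possible at r4c5. So r4c5=1.
Step 40. [r8c3∈{2}] nothing but 2 survives at r8c3 ⇒ r8c3=2.
Step 41. [r5c3∈{3}] r5c3 has the single candidate 3, so r5c3=3.
Step 42. [r2c7∈{2}] r2c7 has the single candidate 2, so r2c7=2.
Step 43. [r7c7∈{4}] only 4 remains possible at r7c7, so r7c7=4.
Step 44. [r5c9∈{4}] r5c9's peers cover all but 4, so r5c9=4.
Step 45. [r3c9∈{9}] r3c9 is down to just 9. So r3c9=9.
Step 46. [r3c3∈{8}] r3c3's peers cover all but 8 ⇒ r3c3=8.
Step 47. [r9c5∈{2}] r9c5's peers cover all but 2, so r9c5=2.
Step 48. [r5c5∈{7}] only 7 remains possible at r5c5 ⇒ r5c5=7.
Step 49. [r5c6∈{5}] r5c6 is down to just 5. So r5c6=5.
Step 50. [r3c2∈{1}] r3c2 is down to just 1, so r3c2=1.
Step 51. [r6c2∈{5}] nothing but 5 survives at r6c2. So r6c2=5.
Step 52. [r1c8∈{1}] only 1 remains possible at r1c8, so r1c8=1.
Step 53. [r9c9∈{6}] nothing but 6 survives at r9c9. So r9c9=6.

Answer: 4 2 5 6 9 3 7 1 8 / 6 3 9 7 8 1 2 4 5 / 7 1 8 5 4 2 6 3 9 / 8 4 7 9 1 6 5 2 3 / 1 9 3 2 7 5 8 6 4 / 2 5 6 4 3 8 1 9 7 / 3 6 1 8 5 9 4 7 2 / 5 7 2 3 6 4 9 8 1 / 9 8 4 1 2 7 3 5 6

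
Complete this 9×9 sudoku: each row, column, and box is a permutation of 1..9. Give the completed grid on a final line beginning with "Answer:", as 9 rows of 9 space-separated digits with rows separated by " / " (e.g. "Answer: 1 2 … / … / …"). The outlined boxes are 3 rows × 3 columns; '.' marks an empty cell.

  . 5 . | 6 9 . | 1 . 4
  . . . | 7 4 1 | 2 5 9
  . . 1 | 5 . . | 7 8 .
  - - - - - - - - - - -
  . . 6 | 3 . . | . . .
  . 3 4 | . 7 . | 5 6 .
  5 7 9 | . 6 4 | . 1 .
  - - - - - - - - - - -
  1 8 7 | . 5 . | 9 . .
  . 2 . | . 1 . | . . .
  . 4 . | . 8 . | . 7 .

Step 1. [r4c5∈{2}] nothing but 2 survives at r4c5. So r4c5=2.
Step 2. [r3c9∈{3,6}] box 3 places 6 nowhere but r3c9. So r3c9=6.
Step 3. [r4c1∈{8}] r4c1 has the single candidate 8, so r4c1=8.
Step 4. [r7c8∈{2,3,4}] r7c8 is the only open cell in col 8 admitting 2. So r7c8=2.
Step 5. [r7c9∈{3}] r7c9 has the single candidate 3. So r7c9=3.
Step 6. [r1c3∈{2,3,8}] r1c3 is the only open cell in col 3 admitting 2, so r1c3=2.
Step 7. [r6c4∈{8}] r6c4 has the single candidate 8. So r6c4=8.
Step 8. [r5c6∈{9}] r5c6 has the single candidate 9. So r5c6=9.
Step 9. [r3c5∈{3}] r3c5's peers cover all but 3 ⇒ r3c5=3.
Step 10. [r8c7∈{4,6,8}] in col 7, 8 fits only at r8c7, so r8c7=8.
Step 11. [r8c8∈{4}] r8c8 is down to just 4, so r8c8=4.
Step 12. [r8c6∈{3,6,7}] in row 8, 7 fits only at r8c6 ⇒ r8c6=7.
Step 13. [r8c1∈{3,6,9}] in row 8, 6 fits only at r8c1. So r8c1=6.
Step 14. [r9c6∈{2,3,6}] in col 6, 3 fits only at r9c6. So r9c6=3.
Step 15. [r8c9∈{5}] r8c9's peers cover all but 5. So r8c9=5.
Step 16. [r2c1∈{3}] only 3 remains possible at r2c1. So r2c1=3.
Step 17. [r9c1∈{9}] nothing but 9 survives at r9c1 ⇒ r9c1=9.
Step 18. [r5c9∈{2,8}] across row 5, 8 lands solely at r5c9 ⇒ r5c9=8.
Step 19. [r4c7∈{4}] r4c7 is down to just 4. So r4c7=4.
Step 20. [r3c6∈{2}] r3c6 has the single candidate 2. So r3c6=2.
Step 21. [r4c6∈{5}] r4c6 is down to just 5, so r4c6=5.
Step 22. [r8c4∈{9}] only 9 remains possible at r8c4. So r8c4=9.
Step 23. [r9c9∈{1}] nothing but 1 survives at r9c9 ⇒ r9c9=1.
Step 24. [r4c2∈{1}] r4c2's peers cover all but 1 ⇒ r4c2=1.
Step 25. [r6c7∈{3}] r6c7 has the single candidate 3. So r6c7=3.
Step 26. [r3c2∈{9}] r3c2's peers cover all but 9 ⇒ r3c2=9.
Step 27. [r9c3∈{5}] r9c3's peers cover all but 5, so r9c3=5.
Step 28. [r6c9∈{2}] r6c9 has the single candidate 2. So r6c9=2.
Step 29. [r2c2∈{6}] nothing but 6 survives at r2c2. So r2c2=6.
Step 30. [r9c7∈{6}] nothing but 6 survives at r9c7. So r9c7=6.
Step 31. [r7c4∈{4}] r7c4 is down to just 4, so r7c4=4.
Step 32. [r4c9∈{7}] r4c9 is down to just 7. So r4c9=7.
Step 33. [r7c6∈{6}] r7c6 is down to just 6, so r7c6=6.
Step 34. [r3c1∈{4}] nothing but 4 survives at r3c1. So r3c1=4.
Step 35. [r1c6∈{8}] r1c6 is down to just 8 ⇒ r1c6=8.
Step 36. [r1c8∈{3}] only 3 remains possible at r1c8, so r1c8=3.
Step 37. [r5c4∈{1}] nothing but 1 survives at r5c4 ⇒ r5c4=1.
Step 38. [r8c3∈{3}] r8c3 has the single candidate 3. So r8c3=3.
Step 39. [r9c4∈{2}] r9c4's peers cover all but 2. So r9c4=2.
Step 40. [r4c8∈{9}] r4c8 is down to just 9, so r4c8=9.
Step 41. [r5c1∈{2}] r5c1 has the single candidate 2 ⇒ r5c1=2.
Step 42. [r1c1∈{7}] r1c1 has the single candidate 7. So r1c1=7.
Step 43. [r2c3∈{8}] r2c3's peers cover all but 8, so r2c3=8.

Answer: 7 5 2 6 9 8 1 3 4 / 3 6 8 7 4 1 2 5 9 / 4 9 1 5 3 2 7 8 6 / 8 1 6 3 2 5 4 9 7 / 2 3 4 1 7 9 5 6 8 / 5 7 9 8 6 4 3 1 2 / 1 8 7 4 5 6 9 2 3 / 6 2 3 9 1 7 8 4 5 / 9 4 5 2 8 3 6 7 1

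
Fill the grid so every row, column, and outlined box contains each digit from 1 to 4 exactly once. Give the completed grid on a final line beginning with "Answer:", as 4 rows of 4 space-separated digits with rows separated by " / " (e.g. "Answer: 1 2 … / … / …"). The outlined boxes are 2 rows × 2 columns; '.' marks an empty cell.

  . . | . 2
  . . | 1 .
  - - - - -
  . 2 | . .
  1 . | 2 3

Step 1. [r2c4∈{4}] nothing but 4 survives at r2c4, so r2c4=4.
Step 2. [r3c1∈{3,4}] 3 has one home in row 3: r3c1 ⇒ r3c1=3.
Step 3. [r1c2∈{1,3,4}] in row 1, 1 fits only at r1c2, so r1c2=1.
Step 4. [r2c1∈{2}] r2c1 is down to just 2 ⇒ r2c1=2.
Step 5. [r1c1∈{4}] only 4 remains possible at r1c1, so r1c1=4.
Step 6. [r4c2∈{4}] r4c2 has the single candidate 4. So r4c2=4.
Step 7. [r3c4∈{1}] r3c4's peers cover all but 1. So r3c4=1.
Step 8. [r1c3∈{3}] nothing but 3 survives at r1c3. So r1c3=3.
Step 9. [r2c2∈{3}] nothing but 3 survives at r2c2. So r2c2=3.
Step 10. [r3c3∈{4}] only 4 remains possible at r3c3, so r3c3=4.

Answer: 4 1 3 2 / 2 3 1 4 / 3 2 4 1 / 1 4 2 3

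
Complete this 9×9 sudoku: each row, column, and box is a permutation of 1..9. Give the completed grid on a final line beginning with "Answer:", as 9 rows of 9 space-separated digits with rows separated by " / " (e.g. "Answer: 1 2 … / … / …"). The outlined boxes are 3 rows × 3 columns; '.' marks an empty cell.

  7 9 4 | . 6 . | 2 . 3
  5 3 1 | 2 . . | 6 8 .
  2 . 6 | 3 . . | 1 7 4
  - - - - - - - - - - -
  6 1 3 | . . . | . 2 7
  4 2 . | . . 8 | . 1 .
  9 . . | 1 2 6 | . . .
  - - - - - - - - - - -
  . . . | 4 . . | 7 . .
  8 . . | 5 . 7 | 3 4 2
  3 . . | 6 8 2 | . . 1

Step 1. [r4c7∈{4,5,8,9}] row 4 places 8 nowhere but r4c7, so r4c7=8.
Step 2. [r6c9∈{5}] only 5 remains possible at r6c9. So r6c9=5.
Step 3. [r9c7∈{5,9}] col 7 places 5 nowhere but r9c7 ⇒ r9c7=5.
Step 4. [r4c4∈{9}] r4c4 is down to just 9 ⇒ r4c4=9.
Step 5. [r2c9∈{9}] r2c9's peers cover all but 9, so r2c9=9.
Step 6. [r8c5∈{1,9}] across row 8, 1 lands solely at r8c5, so r8c5=1.
Step 7. [r5c5∈{3,5,7}] across row 5, 3 lands solely at r5c5, so r5c5=3.
Step 8. [r7c5∈{9}] r7c5's peers cover all but 9 ⇒ r7c5=9.
Step 9. [r3c5∈{5}] only 5 remains possible at r3c5. So r3c5=5.
Step 10. [r7c2∈{5,6}] across col 2, 5 lands solely at r7c2, so r7c2=5.
Step 11. [r4c5∈{4}] r4c5 has the single candidate 4 ⇒ r4c5=4.
Step 12. [r6c3∈{7,8}] col 3 places 8 nowhere but r6c3, so r6c3=8.
Step 13. [r6c2∈{7}] r6c2 has the single candidate 7 ⇒ r6c2=7.
Step 14. [r9c3∈{7,9}] in row 9, 7 fits only at r9c3, so r9c3=7.
Step 15. [r7c9∈{6,8}] across row 7, 8 lands solely at r7c9. So r7c9=8.
Step 16. [r1c6∈{1}] nothing but 1 survives at r1c6, so r1c6=1.
Step 17. [r9c2∈{4}] r9c2 is down to just 4, so r9c2=4.
Step 18. [r7c3∈{2}] r7c3 has the single candidate 2, so r7c3=2.
Step 19. [r1c8∈{5}] nothing but 5 survives at r1c8. So r1c8=5.
Step 20. [r7c6∈{3}] r7c6 has the single candidate 3. So r7c6=3.
Step 21. [r5c9∈{6}] r5c9 is down to just 6. So r5c9=6.
Step 22. [r3c6∈{9}] r3c6 is down to just 9 ⇒ r3c6=9.
Step 23. [r8c2∈{6}] r8c2's peers cover all but 6, so r8c2=6.
Step 24. [r2c5∈{7}] r2c5 has the single candidate 7. So r2c5=7.
Step 25. [r1c4∈{8}] only 8 remains possible at r1c4 ⇒ r1c4=8.
Step 26. [r7c1∈{1}] r7c1 has the single candidate 1, so r7c1=1.
Step 27. [r5c7∈{9}] r5c7's peers cover all but 9 ⇒ r5c7=9.
Step 28. [r7c8∈{6}] nothing but 6 survives at r7c8. So r7c8=6.
Step 29. [r6c8∈{3}] r6c8's peers cover all but 3 ⇒ r6c8=3.
Step 30. [r3c2∈{8}] nothing but 8 survives at r3c2 ⇒ r3c2=8.
Step 31. [r2c6∈{4}] r2c6 has the single candidate 4, so r2c6=4.
Step 32. [r5c4∈{7}] r5c4 is down to just 7. So r5c4=7.
Step 33. [r4c6∈{5}] r4c6 is down to just 5, so r4c6=5.
Step 34. [r6c7∈{4}] r6c7 is down to just 4, so r6c7=4.
Step 35. [r8c3∈{9}] r8c3 has the single candidate 9. So r8c3=9.
Step 36. [r5c3∈{5}] r5c3 has the single candidate 5, so r5c3=5.
Step 37. [r9c8∈{9}] r9c8 has the single candidate 9. So r9c8=9.

Answer: 7 9 4 8 6 1 2 5 3 / 5 3 1 2 7 4 6 8 9 / 2 8 6 3 5 9 1 7 4 / 6 1 3 9 4 5 8 2 7 / 4 2 5 7 3 8 9 1 6 / 9 7 8 1 2 6 4 3 5 / 1 5 2 4 9 3 7 6 8 / 8 6 9 5 1 7 3 4 2 / 3 4 7 6 8 2 5 9 1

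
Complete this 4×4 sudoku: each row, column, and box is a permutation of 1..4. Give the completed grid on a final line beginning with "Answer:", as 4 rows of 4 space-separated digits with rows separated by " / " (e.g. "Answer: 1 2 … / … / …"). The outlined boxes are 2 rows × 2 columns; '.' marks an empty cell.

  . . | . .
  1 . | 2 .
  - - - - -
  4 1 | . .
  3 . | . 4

Step 1. [r2c4∈{3}] r2c4 is down to just 3 ⇒ r2c4=3.
Step 2. [r1c3∈{1,4}] r1c3 is the only open cell in col 3 admitting 4. So r1c3=4.
Step 3. [r4c2∈{2}] r4c2's peers cover all but 2 ⇒ r4c2=2.
Step 4. [r4c3∈{1}] r4c3 is down to just 1. So r4c3=1.
Step 5. [r2c2∈{4}] r2c2's peers cover all but 4, so r2c2=4.
Step 6. [r1c1∈{2}] only 2 remains possible at r1c1, so r1c1=2.
Step 7. [r3c3∈{3}] r3c3's peers cover all but 3. So r3c3=3.
Step 8. [r1c2∈{3}] nothing but 3 survives at r1c2. So r1c2=3.
Step 9. [r1c4∈{1}] nothing but 1 survives at r1c4, so r1c4=1.
Step 10. [r3c4∈{2}] r3c4 has the single candidate 2. So r3c4=2.

Answer: 2 3 4 1 / 1 4 2 3 / 4 1 3 2 / 3 2 1 4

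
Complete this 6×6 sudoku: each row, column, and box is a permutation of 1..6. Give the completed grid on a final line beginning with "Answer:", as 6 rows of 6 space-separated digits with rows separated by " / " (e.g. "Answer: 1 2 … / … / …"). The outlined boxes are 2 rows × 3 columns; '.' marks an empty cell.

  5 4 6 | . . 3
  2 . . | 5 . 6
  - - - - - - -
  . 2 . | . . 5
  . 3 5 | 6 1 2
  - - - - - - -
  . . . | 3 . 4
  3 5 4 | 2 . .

Step 1. [r3c3∈{1}] r3c3 is down to just 1. So r3c3=1.
Step 2. [r5c2∈{1,6}] across col 2, 6 lands solely at r5c2, so r5c2=6.
Step 3. [r3c4∈{4}] nothing but 4 survives at r3c4, so r3c4=4.
Step 4. [r4c1∈{4}] nothing but 4 survives at r4c1 ⇒ r4c1=4.
Step 5. [r5c5∈{5}] r5c5 is down to just 5 ⇒ r5c5=5.
Step 6. [r2c5∈{4}] nothing but 4 survives at r2c5. So r2c5=4.
Step 7. [r5c3∈{2}] r5c3 has the single candidate 2. So r5c3=2.
Step 8. [r1c4∈{1}] r1c4 has the single candidate 1. So r1c4=1.
Step 9. [r1c5∈{2}] r1c5's peers cover all but 2 ⇒ r1c5=2.
Step 10. [r6c5∈{6}] nothing but 6 survives at r6c5. So r6c5=6.
Step 11. [r3c1∈{6}] r3c1's peers cover all but 6, so r3c1=6.
Step 12. [r6c6∈{1}] r6c6 has the single candidate 1. So r6c6=1.
Step 13. [r3c5∈{3}] r3c5's peers cover all but 3, so r3c5=3.
Step 14. [r2c2∈{1}] only 1 remains possible at r2c2, so r2c2=1.
Step 15. [r2c3∈{3}] r2c3 is down to just 3, so r2c3=3.
Step 16. [r5c1∈{1}] r5c1 has the single candidate 1. So r5c1=1.

Answer: 5 4 6 1 2 3 / 2 1 3 5 4 6 / 6 2 1 4 3 5 / 4 3 5 6 1 2 / 1 6 2 3 5 4 / 3 5 4 2 6 1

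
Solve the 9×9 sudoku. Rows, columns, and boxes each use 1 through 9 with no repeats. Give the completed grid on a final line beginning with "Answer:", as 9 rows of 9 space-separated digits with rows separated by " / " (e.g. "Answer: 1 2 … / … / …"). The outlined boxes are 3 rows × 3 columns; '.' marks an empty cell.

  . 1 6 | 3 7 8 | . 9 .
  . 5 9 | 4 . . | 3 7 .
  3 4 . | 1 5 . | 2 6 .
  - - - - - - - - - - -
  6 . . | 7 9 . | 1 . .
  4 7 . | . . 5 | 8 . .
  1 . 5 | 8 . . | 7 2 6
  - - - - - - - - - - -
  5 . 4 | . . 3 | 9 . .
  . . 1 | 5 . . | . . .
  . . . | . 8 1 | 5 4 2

Step 1. [r8c6∈{2,4,6,7,9}] col 6 places 7 nowhere but r8c6. So r8c6=7.
Step 2. [r5c8∈{3}] r5c8's peers cover all but 3 ⇒ r5c8=3.
Step 3. [r8c8∈{8}] r8c8 has the single candidate 8. So r8c8=8.
Step 4. [r5c3∈{2}] r5c3 is down to just 2 ⇒ r5c3=2.
Step 5. [r7c4∈{2,6}] across col 4, 2 lands solely at r7c4 ⇒ r7c4=2.
Step 6. [r7c5∈{6}] r7c5's peers cover all but 6, so r7c5=6.
Step 7. [r8c2∈{2,3,6,9}] col 2 places 2 nowhere but r8c2, so r8c2=2.
Step 8. [r2c1∈{2,8}] in col 1, 8 fits only at r2c1 ⇒ r2c1=8.
Step 9. [r4c9∈{4,5}] across box 6, 4 lands solely at r4c9 ⇒ r4c9=4.
Step 10. [r9c4∈{9}] r9c4 has the single candidate 9 ⇒ r9c4=9.
Step 11. [r4c3∈{3,8}] 8 has one home in col 3: r4c3, so r4c3=8.
Step 12. [r6c5∈{3,4}] 3 has one home in col 5: r6c5 ⇒ r6c5=3.
Step 13. [r9c3∈{3,7}] 3 has one home in col 3: r9c3. So r9c3=3.
Step 14. [r4c6∈{2}] r4c6's peers cover all but 2, so r4c6=2.
Step 15. [r7c8∈{1}] only 1 remains possible at r7c8, so r7c8=1.
Step 16. [r8c9∈{3}] r8c9 is down to just 3, so r8c9=3.
Step 17. [r4c8∈{5}] only 5 remains possible at r4c8, so r4c8=5.
Step 18. [r4c2∈{3}] r4c2 has the single candidate 3, so r4c2=3.
Step 19. [r3c9∈{8}] r3c9 has the single candidate 8 ⇒ r3c9=8.
Step 20. [r2c5∈{2}] nothing but 2 survives at r2c5 ⇒ r2c5=2.
Step 21. [r6c6∈{4}] only 4 remains possible at r6c6. So r6c6=4.
Step 22. [r8c5∈{4}] only 4 remains possible at r8c5. So r8c5=4.
Step 23. [r9c2∈{6}] r9c2's peers cover all but 6. So r9c2=6.
Step 24. [r5c4∈{6}] only 6 remains possible at r5c4 ⇒ r5c4=6.
Step 25. [r2c6∈{6}] nothing but 6 survives at r2c6. So r2c6=6.
Step 26. [r3c3∈{7}] nothing but 7 survives at r3c3. So r3c3=7.
Step 27. [r1c1∈{2}] only 2 remains possible at r1c1. So r1c1=2.
Step 28. [r5c9∈{9}] nothing but 9 survives at r5c9 ⇒ r5c9=9.
Step 29. [r1c7∈{4}] nothing but 4 survives at r1c7, so r1c7=4.
Step 30. [r6c2∈{9}] r6c2 has the single candidate 9 ⇒ r6c2=9.
Step 31. [r3c6∈{9}] r3c6 is down to just 9 ⇒ r3c6=9.
Step 32. [r8c7∈{6}] r8c7 has the single candidate 6, so r8c7=6.
Step 33. [r7c9∈{7}] only 7 remains possible at r7c9. So r7c9=7.
Step 34. [r2c9∈{1}] nothing but 1 survives at r2c9, so r2c9=1.
Step 35. [r8c1∈{9}] r8c1 is down to just 9 ⇒ r8c1=9.
Step 36. [r1c9∈{5}] r1c9's peers cover all but 5, so r1c9=5.
Step 37. [r9c1∈{7}] r9c1 has the single candidate 7 ⇒ r9c1=7.
Step 38. [r5c5∈{1}] r5c5's peers cover all but 1, so r5c5=1.
Step 39. [r7c2∈{8}] r7c2 has the single candidate 8, so r7c2=8.

Answer: 2 1 6 3 7 8 4 9 5 / 8 5 9 4 2 6 3 7 1 / 3 4 7 1 5 9 2 6 8 / 6 3 8 7 9 2 1 5 4 / 4 7 2 6 1 5 8 3 9 / 1 9 5 8 3 4 7 2 6 / 5 8 4 2 6 3 9 1 7 / 9 2 1 5 4 7 6 8 3 / 7 6 3 9 8 1 5 4 2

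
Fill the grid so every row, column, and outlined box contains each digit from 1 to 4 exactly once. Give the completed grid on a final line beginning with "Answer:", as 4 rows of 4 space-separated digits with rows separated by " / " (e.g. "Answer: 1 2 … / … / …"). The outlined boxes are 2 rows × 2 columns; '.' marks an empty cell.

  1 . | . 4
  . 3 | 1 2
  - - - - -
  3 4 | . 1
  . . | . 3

Step 1. [r4c1∈{2}] nothing but 2 survives at r4c1, so r4c1=2.
Step 2. [r1c3∈{3}] r1c3 is down to just 3, so r1c3=3.
Step 3. [r2c1∈{4}] r2c1 is down to just 4. So r2c1=4.
Step 4. [r3c3∈{2}] r3c3 is down to just 2 ⇒ r3c3=2.
Step 5. [r1c2∈{2}] nothing but 2 survives at r1c2, so r1c2=2.
Step 6. [r4c2∈{1}] r4c2 is down to just 1, so r4c2=1.
Step 7. [r4c3∈{4}] nothing but 4 survives at r4c3 ⇒ r4c3=4.

Answer: 1 2 3 4 / 4 3 1 2 / 3 4 2 1 / 2 1 4 3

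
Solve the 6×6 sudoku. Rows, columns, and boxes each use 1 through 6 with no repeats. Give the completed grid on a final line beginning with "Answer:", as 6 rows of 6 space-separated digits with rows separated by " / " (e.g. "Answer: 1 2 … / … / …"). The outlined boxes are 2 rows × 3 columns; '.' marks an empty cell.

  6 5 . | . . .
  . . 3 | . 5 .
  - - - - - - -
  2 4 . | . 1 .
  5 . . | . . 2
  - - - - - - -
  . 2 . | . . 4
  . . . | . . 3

Step 1. [r2c2∈{1}] r2c2's peers cover all but 1. So r2c2=1.
Step 2. [r3c3∈{6}] nothing but 6 survives at r3c3. So r3c3=6.
Step 3. [r2c4∈{2,4,6}] in row 2, 2 fits only at r2c4 ⇒ r2c4=2.
Step 4. [r5c5∈{6}] nothing but 6 survives at r5c5. So r5c5=6.
Step 5. [r3c4∈{3,5}] row 3 places 3 nowhere but r3c4, so r3c4=3.
Step 6. [r4c3∈{1}] r4c3 has the single candidate 1, so r4c3=1.
Step 7. [r2c1∈{4}] r2c1's peers cover all but 4. So r2c1=4.
Step 8. [r4c5∈{4}] r4c5 is down to just 4 ⇒ r4c5=4.
Step 9. [r5c3∈{5}] nothing but 5 survives at r5c3 ⇒ r5c3=5.
Step 10. [r5c4∈{1}] r5c4 has the single candidate 1, so r5c4=1.
Step 11. [r3c6∈{5}] r3c6's peers cover all but 5, so r3c6=5.
Step 12. [r4c2∈{3}] r4c2's peers cover all but 3. So r4c2=3.
Step 13. [r1c3∈{2}] r1c3 has the single candidate 2, so r1c3=2.
Step 14. [r1c4∈{4}] only 4 remains possible at r1c4, so r1c4=4.
Step 15. [r6c1∈{1}] only 1 remains possible at r6c1 ⇒ r6c1=1.
Step 16. [r6c3∈{4}] r6c3 is down to just 4 ⇒ r6c3=4.
Step 17. [r6c2∈{6}] nothing but 6 survives at r6c2. So r6c2=6.
Step 18. [r4c4∈{6}] r4c4 has the single candidate 6. So r4c4=6.
Step 19. [r2c6∈{6}] r2c6's peers cover all but 6, so r2c6=6.
Step 20. [r6c5∈{2}] r6c5's peers cover all but 2, so r6c5=2.
Step 21. [r1c5∈{3}] only 3 remains possible at r1c5. So r1c5=3.
Step 22. [r5c1∈{3}] r5c1 has the single candidate 3. So r5c1=3.
Step 23. [r6c4∈{5}] r6c4 has the single candidate 5 ⇒ r6c4=5.
Step 24. [r1c6∈{1}] r1c6 has the single candidate 1 ⇒ r1c6=1.

Answer: 6 5 2 4 3 1 / 4 1 3 2 5 6 / 2 4 6 3 1 5 / 5 3 1 6 4 2 / 3 2 5 1 6 4 / 1 6 4 5 2 3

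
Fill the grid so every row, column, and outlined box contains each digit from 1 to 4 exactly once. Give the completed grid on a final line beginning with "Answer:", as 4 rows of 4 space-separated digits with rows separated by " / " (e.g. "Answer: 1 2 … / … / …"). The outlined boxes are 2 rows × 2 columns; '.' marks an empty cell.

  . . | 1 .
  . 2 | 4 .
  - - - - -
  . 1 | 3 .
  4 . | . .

Step 1. [r1c1∈{3}] r1c1 has the single candidate 3 ⇒ r1c1=3.
Step 2. [r4c3∈{2}] nothing but 2 survives at r4c3. So r4c3=2.
Step 3. [r2c1∈{1}] only 1 remains possible at r2c1, so r2c1=1.
Step 4. [r3c1∈{2}] r3c1 has the single candidate 2, so r3c1=2.
Step 5. [r3c4∈{4}] r3c4 has the single candidate 4. So r3c4=4.
Step 6. [r2c4∈{3}] r2c4 has the single candidate 3 ⇒ r2c4=3.
Step 7. [r4c4∈{1}] r4c4's peers cover all but 1, so r4c4=1.
Step 8. [r4c2∈{3}] nothing but 3 survives at r4c2 ⇒ r4c2=3.
Step 9. [r1c2∈{4}] only 4 remains possible at r1c2 ⇒ r1c2=4.
Step 10. [r1c4∈{2}] r1c4's peers cover all but 2. So r1c4=2.

Answer: 3 4 1 2 / 1 2 4 3 / 2 1 3 4 / 4 3 2 1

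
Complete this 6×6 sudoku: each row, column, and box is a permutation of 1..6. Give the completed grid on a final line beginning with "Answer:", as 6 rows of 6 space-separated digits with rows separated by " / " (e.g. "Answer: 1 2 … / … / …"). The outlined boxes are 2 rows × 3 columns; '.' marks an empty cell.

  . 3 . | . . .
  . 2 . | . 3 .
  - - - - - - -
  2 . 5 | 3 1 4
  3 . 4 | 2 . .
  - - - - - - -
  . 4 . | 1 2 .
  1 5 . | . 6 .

Step 1. [r5c6∈{3,5}] row 5 places 5 nowhere but r5c6 ⇒ r5c6=5.
Step 2. [r1c5∈{4,5}] 4 has one home in col 5: r1c5, so r1c5=4.
Step 3. [r5c1∈{6}] r5c1 is down to just 6 ⇒ r5c1=6.
Step 4. [r4c6∈{6}] r4c6's peers cover all but 6 ⇒ r4c6=6.
Step 5. [r2c6∈{1}] only 1 remains possible at r2c6. So r2c6=1.
Step 6. [r2c3∈{6}] nothing but 6 survives at r2c3 ⇒ r2c3=6.
Step 7. [r1c1∈{5}] only 5 remains possible at r1c1. So r1c1=5.
Step 8. [r5c3∈{3}] r5c3 has the single candidate 3. So r5c3=3.
Step 9. [r1c3∈{1}] nothing but 1 survives at r1c3, so r1c3=1.
Step 10. [r1c4∈{6}] only 6 remains possible at r1c4, so r1c4=6.
Step 11. [r2c4∈{5}] only 5 remains possible at r2c4 ⇒ r2c4=5.
Step 12. [r1c6∈{2}] r1c6's peers cover all but 2 ⇒ r1c6=2.
Step 13. [r6c4∈{4}] r6c4 is down to just 4, so r6c4=4.
Step 14. [r6c3∈{2}] nothing but 2 survives at r6c3 ⇒ r6c3=2.
Step 15. [r4c5∈{5}] only 5 remains possible at r4c5. So r4c5=5.
Step 16. [r2c1∈{4}] only 4 remains possible at r2c1 ⇒ r2c1=4.
Step 17. [r3c2∈{6}] r3c2 has the single candidate 6. So r3c2=6.
Step 18. [r6c6∈{3}] r6c6 is down to just 3, so r6c6=3.
Step 19. [r4c2∈{1}] nothing but 1 survives at r4c2, so r4c2=1.

Answer: 5 3 1 6 4 2 / 4 2 6 5 3 1 / 2 6 5 3 1 4 / 3 1 4 2 5 6 / 6 4 3 1 2 5 / 1 5 2 4 6 3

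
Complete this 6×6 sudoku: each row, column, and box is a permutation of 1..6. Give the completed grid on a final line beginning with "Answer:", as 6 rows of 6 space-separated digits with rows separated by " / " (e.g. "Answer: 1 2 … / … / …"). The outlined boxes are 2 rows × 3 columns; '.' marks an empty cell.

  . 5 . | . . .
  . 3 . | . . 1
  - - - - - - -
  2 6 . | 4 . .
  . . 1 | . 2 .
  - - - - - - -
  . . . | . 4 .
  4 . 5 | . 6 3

Step 1. [r2c1∈{6}] nothing but 6 survives at r2c1 ⇒ r2c1=6.
Step 2. [r3c6∈{5}] only 5 remains possible at r3c6 ⇒ r3c6=5.
Step 3. [r5c6∈{2}] r5c6's peers cover all but 2, so r5c6=2.
Step 4. [r5c2∈{1}] r5c2 is down to just 1, so r5c2=1.
Step 5. [r3c3∈{3}] nothing but 3 survives at r3c3 ⇒ r3c3=3.
Step 6. [r4c6∈{6}] r4c6's peers cover all but 6, so r4c6=6.
Step 7. [r1c4∈{2,3,6}] across row 1, 6 lands solely at r1c4 ⇒ r1c4=6.
Step 8. [r2c3∈{2,4}] row 2 places 4 nowhere but r2c3. So r2c3=4.
Step 9. [r2c4∈{2,5}] row 2 places 2 nowhere but r2c4. So r2c4=2.
Step 10. [r1c6∈{4}] r1c6's peers cover all but 4. So r1c6=4.
Step 11. [r5c3∈{6}] r5c3 has the single candidate 6. So r5c3=6.
Step 12. [r1c1∈{1}] only 1 remains possible at r1c1 ⇒ r1c1=1.
Step 13. [r4c2∈{4}] r4c2 has the single candidate 4, so r4c2=4.
Step 14. [r6c2∈{2}] nothing but 2 survives at r6c2, so r6c2=2.
Step 15. [r2c5∈{5}] r2c5 has the single candidate 5, so r2c5=5.
Step 16. [r3c5∈{1}] r3c5 has the single candidate 1 ⇒ r3c5=1.
Step 17. [r6c4∈{1}] r6c4's peers cover all but 1. So r6c4=1.
Step 18. [r5c4∈{5}] r5c4 is down to just 5. So r5c4=5.
Step 19. [r4c1∈{5}] r4c1 is down to just 5 ⇒ r4c1=5.
Step 20. [r1c5∈{3}] r1c5's peers cover all but 3, so r1c5=3.
Step 21. [r4c4∈{3}] r4c4 has the single candidate 3 ⇒ r4c4=3.
Step 22. [r5c1∈{3}] r5c1 has the single candidate 3, so r5c1=3.
Step 23. [r1c3∈{2}] nothing but 2 survives at r1c3 ⇒ r1c3=2.

Answer: 1 5 2 6 3 4 / 6 3 4 2 5 1 / 2 6 3 4 1 5 / 5 4 1 3 2 6 / 3 1 6 5 4 2 / 4 2 5 1 6 3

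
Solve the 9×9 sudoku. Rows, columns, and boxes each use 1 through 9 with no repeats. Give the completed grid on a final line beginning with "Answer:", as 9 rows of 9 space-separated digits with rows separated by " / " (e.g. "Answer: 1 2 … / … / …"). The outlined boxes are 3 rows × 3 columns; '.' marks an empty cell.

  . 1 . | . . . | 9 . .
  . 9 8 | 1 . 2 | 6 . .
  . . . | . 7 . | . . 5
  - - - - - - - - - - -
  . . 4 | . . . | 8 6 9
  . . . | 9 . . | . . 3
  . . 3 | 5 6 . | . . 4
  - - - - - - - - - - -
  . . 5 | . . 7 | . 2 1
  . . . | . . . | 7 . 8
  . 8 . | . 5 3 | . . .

Step 1. [r6c1∈{1,2,7,8,9}] 9 has one home in row 6: r6c1. So r6c1=9.
Step 2. [r5c1∈{1,2,5,6,7,8}] 8 has one home in col 1: r5c1 ⇒ r5c1=8.
Step 3. [r9c7∈{4}] only 4 remains possible at r9c7 ⇒ r9c7=4.
Step 4. [r4c6∈{1}] only 1 remains possible at r4c6 ⇒ r4c6=1.
Step 5. [r5c3∈{1,2,6,7}] r5c3 is the only open cell in box 4 admitting 1 ⇒ r5c3=1.
Step 6. [r5c2∈{2,5,6,7}] across row 5, 6 lands solely at r5c2, so r5c2=6.
Step 7. [r2c1∈{3,4,5,7}] across row 2, 5 lands solely at r2c1 ⇒ r2c1=5.
Step 8. [r4c4∈{2,3,7}] col 4 places 7 nowhere but r4c4, so r4c4=7.
Step 9. [r4c1∈{2}] only 2 remains possible at r4c1. So r4c1=2.
Step 10. [r5c6∈{4}] nothing but 4 survives at r5c6 ⇒ r5c6=4.
Step 11. [r5c8∈{5,7}] across row 5, 7 lands solely at r5c8. So r5c8=7.
Step 12. [r7c5∈{4,8,9}] in row 7, 9 fits only at r7c5 ⇒ r7c5=9.
Step 13. [r1c5∈{3,4,8}] across col 5, 8 lands solely at r1c5 ⇒ r1c5=8.
Step 14. [r8c6∈{6}] r8c6's peers cover all but 6 ⇒ r8c6=6.
Step 15. [r7c1∈{3,4,6}] 6 has one home in row 7: r7c1 ⇒ r7c1=6.
Step 16. [r3c8∈{1,3,4,8}] 8 has one home in row 3: r3c8, so r3c8=8.
Step 17. [r3c7∈{1,2,3}] across row 3, 1 lands solely at r3c7 ⇒ r3c7=1.
Step 18. [r8c5∈{1,2,4}] across col 5, 1 lands solely at r8c5 ⇒ r8c5=1.
Step 19. [r2c5∈{3,4}] across col 5, 4 lands solely at r2c5, so r2c5=4.
Step 20. [r1c8∈{3,4}] across col 8, 4 lands solely at r1c8 ⇒ r1c8=4.
Step 21. [r9c8∈{9}] only 9 remains possible at r9c8. So r9c8=9.
Step 22. [r1c9∈{2,7}] in col 9, 2 fits only at r1c9. So r1c9=2.
Step 23. [r7c7∈{3}] r7c7 is down to just 3. So r7c7=3.
Step 24. [r7c2∈{4}] r7c2 has the single candidate 4 ⇒ r7c2=4.
Step 25. [r8c1∈{3}] only 3 remains possible at r8c1, so r8c1=3.
Step 26. [r8c2∈{2}] r8c2's peers cover all but 2, so r8c2=2.
Step 27. [r9c3∈{7}] r9c3 is down to just 7 ⇒ r9c3=7.
Step 28. [r1c4∈{3,6}] across row 1, 3 lands solely at r1c4, so r1c4=3.
Step 29. [r5c5∈{2}] r5c5 has the single candidate 2, so r5c5=2.
Step 30. [r3c4∈{6}] r3c4 is down to just 6 ⇒ r3c4=6.
Step 31. [r7c4∈{8}] r7c4's peers cover all but 8 ⇒ r7c4=8.
Step 32. [r3c3∈{2}] only 2 remains possible at r3c3 ⇒ r3c3=2.
Step 33. [r1c6∈{5}] only 5 remains possible at r1c6, so r1c6=5.
Step 34. [r8c8∈{5}] r8c8 is down to just 5. So r8c8=5.
Step 35. [r2c8∈{3}] r2c8 is down to just 3. So r2c8=3.
Step 36. [r5c7∈{5}] nothing but 5 survives at r5c7 ⇒ r5c7=5.
Step 37. [r1c3∈{6}] only 6 remains possible at r1c3, so r1c3=6.
Step 38. [r6c8∈{1}] only 1 remains possible at r6c8 ⇒ r6c8=1.
Step 39. [r8c4∈{4}] r8c4's peers cover all but 4. So r8c4=4.
Step 40. [r9c4∈{2}] r9c4 is down to just 2, so r9c4=2.
Step 41. [r3c2∈{3}] r3c2 is down to just 3, so r3c2=3.
Step 42. [r9c9∈{6}] only 6 remains possible at r9c9. So r9c9=6.
Step 43. [r6c2∈{7}] r6c2's peers cover all but 7. So r6c2=7.
Step 44. [r4c2∈{5}] nothing but 5 survives at r4c2, so r4c2=5.
Step 45. [r4c5∈{3}] r4c5 has the single candidate 3. So r4c5=3.
Step 46. [r9c1∈{1}] nothing but 1 survives at r9c1. So r9c1=1.
Step 47. [r3c1∈{4}] only 4 remains possible at r3c1. So r3c1=4.
Step 48. [r1c1∈{7}] r1c1 is down to just 7. So r1c1=7.
Step 49. [r6c6∈{8}] r6c6 is down to just 8 ⇒ r6c6=8.
Step 50. [r2c9∈{7}] r2c9's peers cover all but 7, so r2c9=7.
Step 51. [r3c6∈{9}] r3c6's peers cover all but 9. So r3c6=9.
Step 52. [r8c3∈{9}] r8c3 has the single candidate 9 ⇒ r8c3=9.
Step 53. [r6c7∈{2}] r6c7's peers cover all but 2. So r6c7=2.

Answer: 7 1 6 3 8 5 9 4 2 / 5 9 8 1 4 2 6 3 7 / 4 3 2 6 7 9 1 8 5 / 2 5 4 7 3 1 8 6 9 / 8 6 1 9 2 4 5 7 3 / 9 7 3 5 6 8 2 1 4 / 6 4 5 8 9 7 3 2 1 / 3 2 9 4 1 6 7 5 8 / 1 8 7 2 5 3 4 9 6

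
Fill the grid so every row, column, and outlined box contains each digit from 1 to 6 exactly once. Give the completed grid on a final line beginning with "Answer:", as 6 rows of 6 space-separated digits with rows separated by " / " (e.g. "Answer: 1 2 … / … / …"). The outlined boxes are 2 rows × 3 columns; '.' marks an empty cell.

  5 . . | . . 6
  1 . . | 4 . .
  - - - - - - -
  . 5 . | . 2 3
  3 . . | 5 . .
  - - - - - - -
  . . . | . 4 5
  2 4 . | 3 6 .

Step 1. [r4c5∈{1}] r4c5's peers cover all but 1. So r4c5=1.
Step 2. [r5c2∈{1,3,6}] 1 has one home in col 2: r5c2, so r5c2=1.
Step 3. [r1c3∈{2,3,4}] across row 1, 4 lands solely at r1c3. So r1c3=4.
Step 4. [r2c6∈{2}] r2c6 has the single candidate 2, so r2c6=2.
Step 5. [r5c3∈{3,6}] across row 5, 3 lands solely at r5c3. So r5c3=3.
Step 6. [r2c3∈{6}] r2c3 has the single candidate 6. So r2c3=6.
Step 7. [r2c2∈{3}] nothing but 3 survives at r2c2. So r2c2=3.
Step 8. [r4c2∈{2,6}] across row 4, 6 lands solely at r4c2. So r4c2=6.
Step 9. [r6c3∈{5}] r6c3's peers cover all but 5 ⇒ r6c3=5.
Step 10. [r5c4∈{2}] nothing but 2 survives at r5c4, so r5c4=2.
Step 11. [r4c3∈{2}] nothing but 2 survives at r4c3, so r4c3=2.
Step 12. [r5c1∈{6}] r5c1 is down to just 6, so r5c1=6.
Step 13. [r3c1∈{4}] nothing but 4 survives at r3c1 ⇒ r3c1=4.
Step 14. [r4c6∈{4}] r4c6's peers cover all but 4 ⇒ r4c6=4.
Step 15. [r1c5∈{3}] r1c5's peers cover all but 3. So r1c5=3.
Step 16. [r6c6∈{1}] nothing but 1 survives at r6c6 ⇒ r6c6=1.
Step 17. [r1c4∈{1}] r1c4's peers cover all but 1 ⇒ r1c4=1.
Step 18. [r1c2∈{2}] r1c2's peers cover all but 2, so r1c2=2.
Step 19. [r3c3∈{1}] r3c3 is down to just 1 ⇒ r3c3=1.
Step 20. [r2c5∈{5}] r2c5's peers cover all but 5. So r2c5=5.
Step 21. [r3c4∈{6}] r3c4 has the single candidate 6. So r3c4=6.

Answer: 5 2 4 1 3 6 / 1 3 6 4 5 2 / 4 5 1 6 2 3 / 3 6 2 5 1 4 / 6 1 3 2 4 5 / 2 4 5 3 6 1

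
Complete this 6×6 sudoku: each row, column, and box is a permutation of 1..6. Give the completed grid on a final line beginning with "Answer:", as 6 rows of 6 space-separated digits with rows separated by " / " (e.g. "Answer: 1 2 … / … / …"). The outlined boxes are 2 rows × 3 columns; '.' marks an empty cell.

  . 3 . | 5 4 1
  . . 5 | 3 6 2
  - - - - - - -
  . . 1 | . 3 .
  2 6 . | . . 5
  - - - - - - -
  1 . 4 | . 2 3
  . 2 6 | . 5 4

Step 1. [r3c4∈{2,4,6}] in row 3, 2 fits only at r3c4. So r3c4=2.
Step 2. [r3c1∈{4,5}] in col 1, 5 fits only at r3c1, so r3c1=5.
Step 3. [r2c2∈{1,4}] r2c2 is the only open cell in row 2 admitting 1 ⇒ r2c2=1.
Step 4. [r4c5∈{1}] only 1 remains possible at r4c5 ⇒ r4c5=1.
Step 5. [r6c4∈{1}] r6c4 is down to just 1, so r6c4=1.
Step 6. [r3c2∈{4}] r3c2's peers cover all but 4. So r3c2=4.
Step 7. [r2c1∈{4}] only 4 remains possible at r2c1, so r2c1=4.
Step 8. [r4c3∈{3}] r4c3 is down to just 3. So r4c3=3.
Step 9. [r3c6∈{6}] nothing but 6 survives at r3c6. So r3c6=6.
Step 10. [r5c2∈{5}] nothing but 5 survives at r5c2. So r5c2=5.
Step 11. [r6c1∈{3}] r6c1 is down to just 3, so r6c1=3.
Step 12. [r1c3∈{2}] only 2 remains possible at r1c3, so r1c3=2.
Step 13. [r1c1∈{6}] only 6 remains possible at r1c1, so r1c1=6.
Step 14. [r5c4∈{6}] nothing but 6 survives at r5c4. So r5c4=6.
Step 15. [r4c4∈{4}] only 4 remains possible at r4c4. So r4c4=4.

Answer: 6 3 2 5 4 1 / 4 1 5 3 6 2 / 5 4 1 2 3 6 / 2 6 3 4 1 5 / 1 5 4 6 2 3 / 3 2 6 1 5 4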